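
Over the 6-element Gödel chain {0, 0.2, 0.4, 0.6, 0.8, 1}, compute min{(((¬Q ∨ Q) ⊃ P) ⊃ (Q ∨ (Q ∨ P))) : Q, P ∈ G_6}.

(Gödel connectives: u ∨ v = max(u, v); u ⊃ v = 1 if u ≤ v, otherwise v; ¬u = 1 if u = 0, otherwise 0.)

0.20

The minimum is attained at Q = 0.2, P = 0.2:
  ¬Q: Gödel ¬ of 0.2 = 0 (operand ≠ 0)
  (¬Q ∨ Q) = max(0, 0.2) = 0.2
  ((¬Q ∨ Q) ⊃ P): 0.2 ≤ 0.2, so result = 1
  (Q ∨ P) = max(0.2, 0.2) = 0.2
  (Q ∨ (Q ∨ P)) = max(0.2, 0.2) = 0.2
  (((¬Q ∨ Q) ⊃ P) ⊃ (Q ∨ (Q ∨ P))): 1 > 0.2, so result = 0.2
Checking all 36 assignments confirms none give a value below 0.20.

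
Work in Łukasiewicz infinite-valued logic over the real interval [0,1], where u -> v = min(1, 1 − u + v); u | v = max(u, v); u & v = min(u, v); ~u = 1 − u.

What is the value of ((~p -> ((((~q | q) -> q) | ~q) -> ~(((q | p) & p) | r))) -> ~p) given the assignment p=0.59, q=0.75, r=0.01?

~p: Łukasiewicz ¬ gives 1 − 0.59 = 0.41
~q: Łukasiewicz ¬ gives 1 − 0.75 = 0.25
(~q | q) = max(0.25, 0.75) = 0.75
((~q | q) -> q): min(1, 1 − 0.75 + 0.75) = 1
~q: Łukasiewicz ¬ gives 1 − 0.75 = 0.25
(((~q | q) -> q) | ~q) = max(1, 0.25) = 1
(q | p) = max(0.75, 0.59) = 0.75
((q | p) & p) = min(0.75, 0.59) = 0.59
(((q | p) & p) | r) = max(0.59, 0.01) = 0.59
~(((q | p) & p) | r): Łukasiewicz ¬ gives 1 − 0.59 = 0.41
((((~q | q) -> q) | ~q) -> ~(((q | p) & p) | r)): min(1, 1 − 1 + 0.41) = 0.41
(~p -> ((((~q | q) -> q) | ~q) -> ~(((q | p) & p) | r))): min(1, 1 − 0.41 + 0.41) = 1
~p: Łukasiewicz ¬ gives 1 − 0.59 = 0.41
((~p -> ((((~q | q) -> q) | ~q) -> ~(((q | p) & p) | r))) -> ~p): min(1, 1 − 1 + 0.41) = 0.41

0.41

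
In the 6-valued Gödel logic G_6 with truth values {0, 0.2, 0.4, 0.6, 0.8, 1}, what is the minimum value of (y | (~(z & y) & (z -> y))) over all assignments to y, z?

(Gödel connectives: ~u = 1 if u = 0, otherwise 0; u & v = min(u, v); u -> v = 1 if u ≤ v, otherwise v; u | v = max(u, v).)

The minimum is attained at y = 0, z = 0.2:
  (z & y) = min(0.2, 0) = 0
  ~(z & y): Gödel ¬ of 0 = 1 (operand is 0)
  (z -> y): 0.2 > 0, so result = 0
  (~(z & y) & (z -> y)) = min(1, 0) = 0
  (y | (~(z & y) & (z -> y))) = max(0, 0) = 0
Checking all 36 assignments confirms none give a value below 0.00.

0.00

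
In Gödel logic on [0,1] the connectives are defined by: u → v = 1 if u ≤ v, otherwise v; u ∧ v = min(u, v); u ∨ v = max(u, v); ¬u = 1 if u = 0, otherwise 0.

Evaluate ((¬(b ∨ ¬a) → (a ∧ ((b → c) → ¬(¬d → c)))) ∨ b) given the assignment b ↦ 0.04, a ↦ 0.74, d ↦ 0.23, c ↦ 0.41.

1.00

¬a: Gödel ¬ of 0.74 = 0 (operand ≠ 0)
(b ∨ ¬a) = max(0.04, 0) = 0.04
¬(b ∨ ¬a): Gödel ¬ of 0.04 = 0 (operand ≠ 0)
(b → c): 0.04 ≤ 0.41, so result = 1
¬d: Gödel ¬ of 0.23 = 0 (operand ≠ 0)
(¬d → c): 0 ≤ 0.41, so result = 1
¬(¬d → c): Gödel ¬ of 1 = 0 (operand ≠ 0)
((b → c) → ¬(¬d → c)): 1 > 0, so result = 0
(a ∧ ((b → c) → ¬(¬d → c))) = min(0.74, 0) = 0
(¬(b ∨ ¬a) → (a ∧ ((b → c) → ¬(¬d → c)))): 0 ≤ 0, so result = 1
((¬(b ∨ ¬a) → (a ∧ ((b → c) → ¬(¬d → c)))) ∨ b) = max(1, 0.04) = 1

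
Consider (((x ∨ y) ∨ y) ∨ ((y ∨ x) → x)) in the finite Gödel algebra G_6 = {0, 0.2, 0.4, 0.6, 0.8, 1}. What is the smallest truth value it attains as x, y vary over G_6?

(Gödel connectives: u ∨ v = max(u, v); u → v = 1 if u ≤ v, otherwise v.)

The minimum is attained at x = 0, y = 0.2:
  (x ∨ y) = max(0, 0.2) = 0.2
  ((x ∨ y) ∨ y) = max(0.2, 0.2) = 0.2
  (y ∨ x) = max(0.2, 0) = 0.2
  ((y ∨ x) → x): 0.2 > 0, so result = 0
  (((x ∨ y) ∨ y) ∨ ((y ∨ x) → x)) = max(0.2, 0) = 0.2
Checking all 36 assignments confirms none give a value below 0.20.

0.20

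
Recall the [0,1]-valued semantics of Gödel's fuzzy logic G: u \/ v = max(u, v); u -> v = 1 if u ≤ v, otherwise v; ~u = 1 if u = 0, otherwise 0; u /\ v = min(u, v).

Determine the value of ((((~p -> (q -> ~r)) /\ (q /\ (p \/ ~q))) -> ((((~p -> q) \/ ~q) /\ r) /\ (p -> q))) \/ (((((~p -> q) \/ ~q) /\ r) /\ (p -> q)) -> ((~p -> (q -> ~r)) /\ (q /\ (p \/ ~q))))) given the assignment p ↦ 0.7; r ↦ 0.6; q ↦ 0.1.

1.00

~p: Gödel ¬ of 0.7 = 0 (operand ≠ 0)
~r: Gödel ¬ of 0.6 = 0 (operand ≠ 0)
(q -> ~r): 0.1 > 0, so result = 0
(~p -> (q -> ~r)): 0 ≤ 0, so result = 1
~q: Gödel ¬ of 0.1 = 0 (operand ≠ 0)
(p \/ ~q) = max(0.7, 0) = 0.7
(q /\ (p \/ ~q)) = min(0.1, 0.7) = 0.1
((~p -> (q -> ~r)) /\ (q /\ (p \/ ~q))) = min(1, 0.1) = 0.1
~p: Gödel ¬ of 0.7 = 0 (operand ≠ 0)
(~p -> q): 0 ≤ 0.1, so result = 1
~q: Gödel ¬ of 0.1 = 0 (operand ≠ 0)
((~p -> q) \/ ~q) = max(1, 0) = 1
(((~p -> q) \/ ~q) /\ r) = min(1, 0.6) = 0.6
(p -> q): 0.7 > 0.1, so result = 0.1
((((~p -> q) \/ ~q) /\ r) /\ (p -> q)) = min(0.6, 0.1) = 0.1
(((~p -> (q -> ~r)) /\ (q /\ (p \/ ~q))) -> ((((~p -> q) \/ ~q) /\ r) /\ (p -> q))): 0.1 ≤ 0.1, so result = 1
~p: Gödel ¬ of 0.7 = 0 (operand ≠ 0)
(~p -> q): 0 ≤ 0.1, so result = 1
~q: Gödel ¬ of 0.1 = 0 (operand ≠ 0)
((~p -> q) \/ ~q) = max(1, 0) = 1
(((~p -> q) \/ ~q) /\ r) = min(1, 0.6) = 0.6
(p -> q): 0.7 > 0.1, so result = 0.1
((((~p -> q) \/ ~q) /\ r) /\ (p -> q)) = min(0.6, 0.1) = 0.1
~p: Gödel ¬ of 0.7 = 0 (operand ≠ 0)
~r: Gödel ¬ of 0.6 = 0 (operand ≠ 0)
(q -> ~r): 0.1 > 0, so result = 0
(~p -> (q -> ~r)): 0 ≤ 0, so result = 1
~q: Gödel ¬ of 0.1 = 0 (operand ≠ 0)
(p \/ ~q) = max(0.7, 0) = 0.7
(q /\ (p \/ ~q)) = min(0.1, 0.7) = 0.1
((~p -> (q -> ~r)) /\ (q /\ (p \/ ~q))) = min(1, 0.1) = 0.1
(((((~p -> q) \/ ~q) /\ r) /\ (p -> q)) -> ((~p -> (q -> ~r)) /\ (q /\ (p \/ ~q)))): 0.1 ≤ 0.1, so result = 1
((((~p -> (q -> ~r)) /\ (q /\ (p \/ ~q))) -> ((((~p -> q) \/ ~q) /\ r) /\ (p -> q))) \/ (((((~p -> q) \/ ~q) /\ r) /\ (p -> q)) -> ((~p -> (q -> ~r)) /\ (q /\ (p \/ ~q))))) = max(1, 1) = 1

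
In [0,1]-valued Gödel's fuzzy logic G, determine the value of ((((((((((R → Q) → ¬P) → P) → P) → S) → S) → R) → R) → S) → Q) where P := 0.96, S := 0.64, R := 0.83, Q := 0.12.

(R → Q): 0.83 > 0.12, so result = 0.12
¬P: Gödel ¬ of 0.96 = 0 (operand ≠ 0)
((R → Q) → ¬P): 0.12 > 0, so result = 0
(((R → Q) → ¬P) → P): 0 ≤ 0.96, so result = 1
((((R → Q) → ¬P) → P) → P): 1 > 0.96, so result = 0.96
(((((R → Q) → ¬P) → P) → P) → S): 0.96 > 0.64, so result = 0.64
((((((R → Q) → ¬P) → P) → P) → S) → S): 0.64 ≤ 0.64, so result = 1
(((((((R → Q) → ¬P) → P) → P) → S) → S) → R): 1 > 0.83, so result = 0.83
((((((((R → Q) → ¬P) → P) → P) → S) → S) → R) → R): 0.83 ≤ 0.83, so result = 1
(((((((((R → Q) → ¬P) → P) → P) → S) → S) → R) → R) → S): 1 > 0.64, so result = 0.64
((((((((((R → Q) → ¬P) → P) → P) → S) → S) → R) → R) → S) → Q): 0.64 > 0.12, so result = 0.12

0.12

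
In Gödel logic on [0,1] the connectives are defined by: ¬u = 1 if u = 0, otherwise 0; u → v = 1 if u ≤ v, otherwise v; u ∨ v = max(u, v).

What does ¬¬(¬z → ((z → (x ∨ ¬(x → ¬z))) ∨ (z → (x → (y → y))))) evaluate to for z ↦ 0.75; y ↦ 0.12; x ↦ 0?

1.00

¬z: Gödel ¬ of 0.75 = 0 (operand ≠ 0)
¬z: Gödel ¬ of 0.75 = 0 (operand ≠ 0)
(x → ¬z): 0 ≤ 0, so result = 1
¬(x → ¬z): Gödel ¬ of 1 = 0 (operand ≠ 0)
(x ∨ ¬(x → ¬z)) = max(0, 0) = 0
(z → (x ∨ ¬(x → ¬z))): 0.75 > 0, so result = 0
(y → y): 0.12 ≤ 0.12, so result = 1
(x → (y → y)): 0 ≤ 1, so result = 1
(z → (x → (y → y))): 0.75 ≤ 1, so result = 1
((z → (x ∨ ¬(x → ¬z))) ∨ (z → (x → (y → y)))) = max(0, 1) = 1
(¬z → ((z → (x ∨ ¬(x → ¬z))) ∨ (z → (x → (y → y))))): 0 ≤ 1, so result = 1
¬(¬z → ((z → (x ∨ ¬(x → ¬z))) ∨ (z → (x → (y → y))))): Gödel ¬ of 1 = 0 (operand ≠ 0)
¬¬(¬z → ((z → (x ∨ ¬(x → ¬z))) ∨ (z → (x → (y → y))))): Gödel ¬ of 0 = 1 (operand is 0)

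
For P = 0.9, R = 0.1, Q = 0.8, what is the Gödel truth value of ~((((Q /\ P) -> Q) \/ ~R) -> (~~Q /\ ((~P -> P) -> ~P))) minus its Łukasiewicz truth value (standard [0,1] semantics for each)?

0.10

Gödel evaluation:
  (Q /\ P) = min(0.8, 0.9) = 0.8
  ((Q /\ P) -> Q): 0.8 ≤ 0.8, so result = 1
  ~R: Gödel ¬ of 0.1 = 0 (operand ≠ 0)
  (((Q /\ P) -> Q) \/ ~R) = max(1, 0) = 1
  ~Q: Gödel ¬ of 0.8 = 0 (operand ≠ 0)
  ~~Q: Gödel ¬ of 0 = 1 (operand is 0)
  ~P: Gödel ¬ of 0.9 = 0 (operand ≠ 0)
  (~P -> P): 0 ≤ 0.9, so result = 1
  ~P: Gödel ¬ of 0.9 = 0 (operand ≠ 0)
  ((~P -> P) -> ~P): 1 > 0, so result = 0
  (~~Q /\ ((~P -> P) -> ~P)) = min(1, 0) = 0
  ((((Q /\ P) -> Q) \/ ~R) -> (~~Q /\ ((~P -> P) -> ~P))): 1 > 0, so result = 0
  ~((((Q /\ P) -> Q) \/ ~R) -> (~~Q /\ ((~P -> P) -> ~P))): Gödel ¬ of 0 = 1 (operand is 0)
  Gödel value = 1
Łukasiewicz evaluation:
  (Q /\ P) = min(0.8, 0.9) = 0.8
  ((Q /\ P) -> Q): min(1, 1 − 0.8 + 0.8) = 1
  ~R: Łukasiewicz ¬ gives 1 − 0.1 = 0.9
  (((Q /\ P) -> Q) \/ ~R) = max(1, 0.9) = 1
  ~Q: Łukasiewicz ¬ gives 1 − 0.8 = 0.2
  ~~Q: Łukasiewicz ¬ gives 1 − 0.2 = 0.8
  ~P: Łukasiewicz ¬ gives 1 − 0.9 = 0.1
  (~P -> P): min(1, 1 − 0.1 + 0.9) = 1
  ~P: Łukasiewicz ¬ gives 1 − 0.9 = 0.1
  ((~P -> P) -> ~P): min(1, 1 − 1 + 0.1) = 0.1
  (~~Q /\ ((~P -> P) -> ~P)) = min(0.8, 0.1) = 0.1
  ((((Q /\ P) -> Q) \/ ~R) -> (~~Q /\ ((~P -> P) -> ~P))): min(1, 1 − 1 + 0.1) = 0.1
  ~((((Q /\ P) -> Q) \/ ~R) -> (~~Q /\ ((~P -> P) -> ~P))): Łukasiewicz ¬ gives 1 − 0.1 = 0.9
  Łukasiewicz value = 0.9
Difference: 1 − 0.9 = 0.10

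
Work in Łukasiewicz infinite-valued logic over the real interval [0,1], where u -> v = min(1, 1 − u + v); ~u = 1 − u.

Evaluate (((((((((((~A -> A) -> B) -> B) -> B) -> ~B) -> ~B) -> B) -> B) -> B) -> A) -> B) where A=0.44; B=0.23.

0.25

~A: Łukasiewicz ¬ gives 1 − 0.44 = 0.56
(~A -> A): min(1, 1 − 0.56 + 0.44) = 0.88
((~A -> A) -> B): min(1, 1 − 0.88 + 0.23) = 0.35
(((~A -> A) -> B) -> B): min(1, 1 − 0.35 + 0.23) = 0.88
((((~A -> A) -> B) -> B) -> B): min(1, 1 − 0.88 + 0.23) = 0.35
~B: Łukasiewicz ¬ gives 1 − 0.23 = 0.77
(((((~A -> A) -> B) -> B) -> B) -> ~B): min(1, 1 − 0.35 + 0.77) = 1
~B: Łukasiewicz ¬ gives 1 − 0.23 = 0.77
((((((~A -> A) -> B) -> B) -> B) -> ~B) -> ~B): min(1, 1 − 1 + 0.77) = 0.77
(((((((~A -> A) -> B) -> B) -> B) -> ~B) -> ~B) -> B): min(1, 1 − 0.77 + 0.23) = 0.46
((((((((~A -> A) -> B) -> B) -> B) -> ~B) -> ~B) -> B) -> B): min(1, 1 − 0.46 + 0.23) = 0.77
(((((((((~A -> A) -> B) -> B) -> B) -> ~B) -> ~B) -> B) -> B) -> B): min(1, 1 − 0.77 + 0.23) = 0.46
((((((((((~A -> A) -> B) -> B) -> B) -> ~B) -> ~B) -> B) -> B) -> B) -> A): min(1, 1 − 0.46 + 0.44) = 0.98
(((((((((((~A -> A) -> B) -> B) -> B) -> ~B) -> ~B) -> B) -> B) -> B) -> A) -> B): min(1, 1 − 0.98 + 0.23) = 0.25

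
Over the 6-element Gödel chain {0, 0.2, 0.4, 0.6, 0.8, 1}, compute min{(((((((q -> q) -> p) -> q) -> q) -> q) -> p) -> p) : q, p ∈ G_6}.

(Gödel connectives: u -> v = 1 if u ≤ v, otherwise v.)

The minimum is attained at q = 0, p = 0.2:
  (q -> q): 0 ≤ 0, so result = 1
  ((q -> q) -> p): 1 > 0.2, so result = 0.2
  (((q -> q) -> p) -> q): 0.2 > 0, so result = 0
  ((((q -> q) -> p) -> q) -> q): 0 ≤ 0, so result = 1
  (((((q -> q) -> p) -> q) -> q) -> q): 1 > 0, so result = 0
  ((((((q -> q) -> p) -> q) -> q) -> q) -> p): 0 ≤ 0.2, so result = 1
  (((((((q -> q) -> p) -> q) -> q) -> q) -> p) -> p): 1 > 0.2, so result = 0.2
Checking all 36 assignments confirms none give a value below 0.20.

0.20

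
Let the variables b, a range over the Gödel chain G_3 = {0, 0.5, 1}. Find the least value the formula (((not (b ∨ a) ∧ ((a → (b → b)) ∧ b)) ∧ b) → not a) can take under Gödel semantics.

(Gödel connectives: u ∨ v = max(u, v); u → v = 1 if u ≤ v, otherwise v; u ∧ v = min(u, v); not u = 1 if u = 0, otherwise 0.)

1.00

Every assignment gives 1. For instance at b = 0, a = 0:
  (b ∨ a) = max(0, 0) = 0
  not (b ∨ a): Gödel ¬ of 0 = 1 (operand is 0)
  (b → b): 0 ≤ 0, so result = 1
  (a → (b → b)): 0 ≤ 1, so result = 1
  ((a → (b → b)) ∧ b) = min(1, 0) = 0
  (not (b ∨ a) ∧ ((a → (b → b)) ∧ b)) = min(1, 0) = 0
  ((not (b ∨ a) ∧ ((a → (b → b)) ∧ b)) ∧ b) = min(0, 0) = 0
  not a: Gödel ¬ of 0 = 1 (operand is 0)
  (((not (b ∨ a) ∧ ((a → (b → b)) ∧ b)) ∧ b) → not a): 0 ≤ 1, so result = 1
All 9 assignments give value 1 — the formula is a G_3-tautology.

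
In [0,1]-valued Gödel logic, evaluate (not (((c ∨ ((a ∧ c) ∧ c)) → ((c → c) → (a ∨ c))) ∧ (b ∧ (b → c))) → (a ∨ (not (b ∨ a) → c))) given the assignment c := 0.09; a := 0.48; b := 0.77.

(a ∧ c) = min(0.48, 0.09) = 0.09
((a ∧ c) ∧ c) = min(0.09, 0.09) = 0.09
(c ∨ ((a ∧ c) ∧ c)) = max(0.09, 0.09) = 0.09
(c → c): 0.09 ≤ 0.09, so result = 1
(a ∨ c) = max(0.48, 0.09) = 0.48
((c → c) → (a ∨ c)): 1 > 0.48, so result = 0.48
((c ∨ ((a ∧ c) ∧ c)) → ((c → c) → (a ∨ c))): 0.09 ≤ 0.48, so result = 1
(b → c): 0.77 > 0.09, so result = 0.09
(b ∧ (b → c)) = min(0.77, 0.09) = 0.09
(((c ∨ ((a ∧ c) ∧ c)) → ((c → c) → (a ∨ c))) ∧ (b ∧ (b → c))) = min(1, 0.09) = 0.09
not (((c ∨ ((a ∧ c) ∧ c)) → ((c → c) → (a ∨ c))) ∧ (b ∧ (b → c))): Gödel ¬ of 0.09 = 0 (operand ≠ 0)
(b ∨ a) = max(0.77, 0.48) = 0.77
not (b ∨ a): Gödel ¬ of 0.77 = 0 (operand ≠ 0)
(not (b ∨ a) → c): 0 ≤ 0.09, so result = 1
(a ∨ (not (b ∨ a) → c)) = max(0.48, 1) = 1
(not (((c ∨ ((a ∧ c) ∧ c)) → ((c → c) → (a ∨ c))) ∧ (b ∧ (b → c))) → (a ∨ (not (b ∨ a) → c))): 0 ≤ 1, so result = 1

1.00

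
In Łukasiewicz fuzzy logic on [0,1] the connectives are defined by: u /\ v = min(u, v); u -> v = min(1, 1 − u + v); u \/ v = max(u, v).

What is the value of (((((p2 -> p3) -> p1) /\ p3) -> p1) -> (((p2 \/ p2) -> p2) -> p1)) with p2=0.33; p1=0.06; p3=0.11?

0.11

(p2 -> p3): min(1, 1 − 0.33 + 0.11) = 0.78
((p2 -> p3) -> p1): min(1, 1 − 0.78 + 0.06) = 0.28
(((p2 -> p3) -> p1) /\ p3) = min(0.28, 0.11) = 0.11
((((p2 -> p3) -> p1) /\ p3) -> p1): min(1, 1 − 0.11 + 0.06) = 0.95
(p2 \/ p2) = max(0.33, 0.33) = 0.33
((p2 \/ p2) -> p2): min(1, 1 − 0.33 + 0.33) = 1
(((p2 \/ p2) -> p2) -> p1): min(1, 1 − 1 + 0.06) = 0.06
(((((p2 -> p3) -> p1) /\ p3) -> p1) -> (((p2 \/ p2) -> p2) -> p1)): min(1, 1 − 0.95 + 0.06) = 0.11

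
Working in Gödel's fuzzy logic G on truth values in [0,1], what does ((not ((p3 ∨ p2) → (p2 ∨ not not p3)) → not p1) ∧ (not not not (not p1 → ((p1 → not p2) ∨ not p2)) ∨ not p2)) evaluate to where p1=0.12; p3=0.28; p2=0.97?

0.00

(p3 ∨ p2) = max(0.28, 0.97) = 0.97
not p3: Gödel ¬ of 0.28 = 0 (operand ≠ 0)
not not p3: Gödel ¬ of 0 = 1 (operand is 0)
(p2 ∨ not not p3) = max(0.97, 1) = 1
((p3 ∨ p2) → (p2 ∨ not not p3)): 0.97 ≤ 1, so result = 1
not ((p3 ∨ p2) → (p2 ∨ not not p3)): Gödel ¬ of 1 = 0 (operand ≠ 0)
not p1: Gödel ¬ of 0.12 = 0 (operand ≠ 0)
(not ((p3 ∨ p2) → (p2 ∨ not not p3)) → not p1): 0 ≤ 0, so result = 1
not p1: Gödel ¬ of 0.12 = 0 (operand ≠ 0)
not p2: Gödel ¬ of 0.97 = 0 (operand ≠ 0)
(p1 → not p2): 0.12 > 0, so result = 0
not p2: Gödel ¬ of 0.97 = 0 (operand ≠ 0)
((p1 → not p2) ∨ not p2) = max(0, 0) = 0
(not p1 → ((p1 → not p2) ∨ not p2)): 0 ≤ 0, so result = 1
not (not p1 → ((p1 → not p2) ∨ not p2)): Gödel ¬ of 1 = 0 (operand ≠ 0)
not not (not p1 → ((p1 → not p2) ∨ not p2)): Gödel ¬ of 0 = 1 (operand is 0)
not not not (not p1 → ((p1 → not p2) ∨ not p2)): Gödel ¬ of 1 = 0 (operand ≠ 0)
not p2: Gödel ¬ of 0.97 = 0 (operand ≠ 0)
(not not not (not p1 → ((p1 → not p2) ∨ not p2)) ∨ not p2) = max(0, 0) = 0
((not ((p3 ∨ p2) → (p2 ∨ not not p3)) → not p1) ∧ (not not not (not p1 → ((p1 → not p2) ∨ not p2)) ∨ not p2)) = min(1, 0) = 0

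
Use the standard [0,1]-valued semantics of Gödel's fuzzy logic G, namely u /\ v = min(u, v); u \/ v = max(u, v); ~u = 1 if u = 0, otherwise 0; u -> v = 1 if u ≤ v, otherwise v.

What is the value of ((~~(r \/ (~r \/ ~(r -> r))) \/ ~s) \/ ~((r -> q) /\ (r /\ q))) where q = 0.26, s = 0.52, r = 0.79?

~r: Gödel ¬ of 0.79 = 0 (operand ≠ 0)
(r -> r): 0.79 ≤ 0.79, so result = 1
~(r -> r): Gödel ¬ of 1 = 0 (operand ≠ 0)
(~r \/ ~(r -> r)) = max(0, 0) = 0
(r \/ (~r \/ ~(r -> r))) = max(0.79, 0) = 0.79
~(r \/ (~r \/ ~(r -> r))): Gödel ¬ of 0.79 = 0 (operand ≠ 0)
~~(r \/ (~r \/ ~(r -> r))): Gödel ¬ of 0 = 1 (operand is 0)
~s: Gödel ¬ of 0.52 = 0 (operand ≠ 0)
(~~(r \/ (~r \/ ~(r -> r))) \/ ~s) = max(1, 0) = 1
(r -> q): 0.79 > 0.26, so result = 0.26
(r /\ q) = min(0.79, 0.26) = 0.26
((r -> q) /\ (r /\ q)) = min(0.26, 0.26) = 0.26
~((r -> q) /\ (r /\ q)): Gödel ¬ of 0.26 = 0 (operand ≠ 0)
((~~(r \/ (~r \/ ~(r -> r))) \/ ~s) \/ ~((r -> q) /\ (r /\ q))) = max(1, 0) = 1

1.00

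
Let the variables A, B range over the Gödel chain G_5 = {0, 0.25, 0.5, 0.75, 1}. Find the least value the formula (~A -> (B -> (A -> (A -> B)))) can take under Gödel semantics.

1.00

Every assignment gives 1. For instance at A = 0, B = 0:
  ~A: Gödel ¬ of 0 = 1 (operand is 0)
  (A -> B): 0 ≤ 0, so result = 1
  (A -> (A -> B)): 0 ≤ 1, so result = 1
  (B -> (A -> (A -> B))): 0 ≤ 1, so result = 1
  (~A -> (B -> (A -> (A -> B)))): 1 ≤ 1, so result = 1
All 25 assignments give value 1 — the formula is a G_5-tautology.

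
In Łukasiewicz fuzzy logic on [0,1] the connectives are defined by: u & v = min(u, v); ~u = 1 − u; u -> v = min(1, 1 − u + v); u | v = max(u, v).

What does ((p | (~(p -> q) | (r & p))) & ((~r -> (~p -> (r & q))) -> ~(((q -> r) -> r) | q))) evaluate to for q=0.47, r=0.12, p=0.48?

(p -> q): min(1, 1 − 0.48 + 0.47) = 0.99
~(p -> q): Łukasiewicz ¬ gives 1 − 0.99 = 0.01
(r & p) = min(0.12, 0.48) = 0.12
(~(p -> q) | (r & p)) = max(0.01, 0.12) = 0.12
(p | (~(p -> q) | (r & p))) = max(0.48, 0.12) = 0.48
~r: Łukasiewicz ¬ gives 1 − 0.12 = 0.88
~p: Łukasiewicz ¬ gives 1 − 0.48 = 0.52
(r & q) = min(0.12, 0.47) = 0.12
(~p -> (r & q)): min(1, 1 − 0.52 + 0.12) = 0.6
(~r -> (~p -> (r & q))): min(1, 1 − 0.88 + 0.6) = 0.72
(q -> r): min(1, 1 − 0.47 + 0.12) = 0.65
((q -> r) -> r): min(1, 1 − 0.65 + 0.12) = 0.47
(((q -> r) -> r) | q) = max(0.47, 0.47) = 0.47
~(((q -> r) -> r) | q): Łukasiewicz ¬ gives 1 − 0.47 = 0.53
((~r -> (~p -> (r & q))) -> ~(((q -> r) -> r) | q)): min(1, 1 − 0.72 + 0.53) = 0.81
((p | (~(p -> q) | (r & p))) & ((~r -> (~p -> (r & q))) -> ~(((q -> r) -> r) | q))) = min(0.48, 0.81) = 0.48

0.48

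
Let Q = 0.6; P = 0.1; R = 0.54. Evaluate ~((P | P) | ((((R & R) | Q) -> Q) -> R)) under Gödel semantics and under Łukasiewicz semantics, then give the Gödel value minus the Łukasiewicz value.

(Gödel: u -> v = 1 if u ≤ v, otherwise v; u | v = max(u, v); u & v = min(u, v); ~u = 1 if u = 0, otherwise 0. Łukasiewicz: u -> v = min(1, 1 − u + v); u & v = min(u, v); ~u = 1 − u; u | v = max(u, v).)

-0.46

Gödel evaluation:
  (P | P) = max(0.1, 0.1) = 0.1
  (R & R) = min(0.54, 0.54) = 0.54
  ((R & R) | Q) = max(0.54, 0.6) = 0.6
  (((R & R) | Q) -> Q): 0.6 ≤ 0.6, so result = 1
  ((((R & R) | Q) -> Q) -> R): 1 > 0.54, so result = 0.54
  ((P | P) | ((((R & R) | Q) -> Q) -> R)) = max(0.1, 0.54) = 0.54
  ~((P | P) | ((((R & R) | Q) -> Q) -> R)): Gödel ¬ of 0.54 = 0 (operand ≠ 0)
  Gödel value = 0
Łukasiewicz evaluation:
  (P | P) = max(0.1, 0.1) = 0.1
  (R & R) = min(0.54, 0.54) = 0.54
  ((R & R) | Q) = max(0.54, 0.6) = 0.6
  (((R & R) | Q) -> Q): min(1, 1 − 0.6 + 0.6) = 1
  ((((R & R) | Q) -> Q) -> R): min(1, 1 − 1 + 0.54) = 0.54
  ((P | P) | ((((R & R) | Q) -> Q) -> R)) = max(0.1, 0.54) = 0.54
  ~((P | P) | ((((R & R) | Q) -> Q) -> R)): Łukasiewicz ¬ gives 1 − 0.54 = 0.46
  Łukasiewicz value = 0.46
Difference: 0 − 0.46 = -0.46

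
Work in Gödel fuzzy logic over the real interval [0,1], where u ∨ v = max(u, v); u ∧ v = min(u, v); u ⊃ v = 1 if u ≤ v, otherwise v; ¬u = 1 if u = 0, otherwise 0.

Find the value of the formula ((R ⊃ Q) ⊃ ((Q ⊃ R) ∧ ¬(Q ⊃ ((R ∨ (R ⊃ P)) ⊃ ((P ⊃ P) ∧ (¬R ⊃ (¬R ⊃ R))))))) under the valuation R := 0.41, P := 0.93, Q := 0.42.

0.00

(R ⊃ Q): 0.41 ≤ 0.42, so result = 1
(Q ⊃ R): 0.42 > 0.41, so result = 0.41
(R ⊃ P): 0.41 ≤ 0.93, so result = 1
(R ∨ (R ⊃ P)) = max(0.41, 1) = 1
(P ⊃ P): 0.93 ≤ 0.93, so result = 1
¬R: Gödel ¬ of 0.41 = 0 (operand ≠ 0)
¬R: Gödel ¬ of 0.41 = 0 (operand ≠ 0)
(¬R ⊃ R): 0 ≤ 0.41, so result = 1
(¬R ⊃ (¬R ⊃ R)): 0 ≤ 1, so result = 1
((P ⊃ P) ∧ (¬R ⊃ (¬R ⊃ R))) = min(1, 1) = 1
((R ∨ (R ⊃ P)) ⊃ ((P ⊃ P) ∧ (¬R ⊃ (¬R ⊃ R)))): 1 ≤ 1, so result = 1
(Q ⊃ ((R ∨ (R ⊃ P)) ⊃ ((P ⊃ P) ∧ (¬R ⊃ (¬R ⊃ R))))): 0.42 ≤ 1, so result = 1
¬(Q ⊃ ((R ∨ (R ⊃ P)) ⊃ ((P ⊃ P) ∧ (¬R ⊃ (¬R ⊃ R))))): Gödel ¬ of 1 = 0 (operand ≠ 0)
((Q ⊃ R) ∧ ¬(Q ⊃ ((R ∨ (R ⊃ P)) ⊃ ((P ⊃ P) ∧ (¬R ⊃ (¬R ⊃ R)))))) = min(0.41, 0) = 0
((R ⊃ Q) ⊃ ((Q ⊃ R) ∧ ¬(Q ⊃ ((R ∨ (R ⊃ P)) ⊃ ((P ⊃ P) ∧ (¬R ⊃ (¬R ⊃ R))))))): 1 > 0, so result = 0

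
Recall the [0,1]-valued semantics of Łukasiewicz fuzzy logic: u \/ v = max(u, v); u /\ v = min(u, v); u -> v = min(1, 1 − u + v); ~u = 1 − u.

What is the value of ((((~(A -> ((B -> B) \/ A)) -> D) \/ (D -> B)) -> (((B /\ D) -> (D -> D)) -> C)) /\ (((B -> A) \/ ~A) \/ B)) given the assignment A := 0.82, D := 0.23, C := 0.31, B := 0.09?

(B -> B): min(1, 1 − 0.09 + 0.09) = 1
((B -> B) \/ A) = max(1, 0.82) = 1
(A -> ((B -> B) \/ A)): min(1, 1 − 0.82 + 1) = 1
~(A -> ((B -> B) \/ A)): Łukasiewicz ¬ gives 1 − 1 = 0
(~(A -> ((B -> B) \/ A)) -> D): min(1, 1 − 0 + 0.23) = 1
(D -> B): min(1, 1 − 0.23 + 0.09) = 0.86
((~(A -> ((B -> B) \/ A)) -> D) \/ (D -> B)) = max(1, 0.86) = 1
(B /\ D) = min(0.09, 0.23) = 0.09
(D -> D): min(1, 1 − 0.23 + 0.23) = 1
((B /\ D) -> (D -> D)): min(1, 1 − 0.09 + 1) = 1
(((B /\ D) -> (D -> D)) -> C): min(1, 1 − 1 + 0.31) = 0.31
(((~(A -> ((B -> B) \/ A)) -> D) \/ (D -> B)) -> (((B /\ D) -> (D -> D)) -> C)): min(1, 1 − 1 + 0.31) = 0.31
(B -> A): min(1, 1 − 0.09 + 0.82) = 1
~A: Łukasiewicz ¬ gives 1 − 0.82 = 0.18
((B -> A) \/ ~A) = max(1, 0.18) = 1
(((B -> A) \/ ~A) \/ B) = max(1, 0.09) = 1
((((~(A -> ((B -> B) \/ A)) -> D) \/ (D -> B)) -> (((B /\ D) -> (D -> D)) -> C)) /\ (((B -> A) \/ ~A) \/ B)) = min(0.31, 1) = 0.31

0.31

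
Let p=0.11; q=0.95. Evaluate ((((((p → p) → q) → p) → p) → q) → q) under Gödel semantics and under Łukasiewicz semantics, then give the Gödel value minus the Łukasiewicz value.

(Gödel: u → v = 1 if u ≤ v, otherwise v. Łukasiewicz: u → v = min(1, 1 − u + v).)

0.05

Gödel evaluation:
  (p → p): 0.11 ≤ 0.11, so result = 1
  ((p → p) → q): 1 > 0.95, so result = 0.95
  (((p → p) → q) → p): 0.95 > 0.11, so result = 0.11
  ((((p → p) → q) → p) → p): 0.11 ≤ 0.11, so result = 1
  (((((p → p) → q) → p) → p) → q): 1 > 0.95, so result = 0.95
  ((((((p → p) → q) → p) → p) → q) → q): 0.95 ≤ 0.95, so result = 1
  Gödel value = 1
Łukasiewicz evaluation:
  (p → p): min(1, 1 − 0.11 + 0.11) = 1
  ((p → p) → q): min(1, 1 − 1 + 0.95) = 0.95
  (((p → p) → q) → p): min(1, 1 − 0.95 + 0.11) = 0.16
  ((((p → p) → q) → p) → p): min(1, 1 − 0.16 + 0.11) = 0.95
  (((((p → p) → q) → p) → p) → q): min(1, 1 − 0.95 + 0.95) = 1
  ((((((p → p) → q) → p) → p) → q) → q): min(1, 1 − 1 + 0.95) = 0.95
  Łukasiewicz value = 0.95
Difference: 1 − 0.95 = 0.05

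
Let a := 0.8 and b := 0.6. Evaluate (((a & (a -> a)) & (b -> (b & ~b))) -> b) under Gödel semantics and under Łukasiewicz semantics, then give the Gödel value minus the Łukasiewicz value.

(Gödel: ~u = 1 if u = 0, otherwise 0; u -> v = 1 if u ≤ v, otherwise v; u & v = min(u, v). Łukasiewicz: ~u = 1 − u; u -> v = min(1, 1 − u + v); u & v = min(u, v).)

0.20

Gödel evaluation:
  (a -> a): 0.8 ≤ 0.8, so result = 1
  (a & (a -> a)) = min(0.8, 1) = 0.8
  ~b: Gödel ¬ of 0.6 = 0 (operand ≠ 0)
  (b & ~b) = min(0.6, 0) = 0
  (b -> (b & ~b)): 0.6 > 0, so result = 0
  ((a & (a -> a)) & (b -> (b & ~b))) = min(0.8, 0) = 0
  (((a & (a -> a)) & (b -> (b & ~b))) -> b): 0 ≤ 0.6, so result = 1
  Gödel value = 1
Łukasiewicz evaluation:
  (a -> a): min(1, 1 − 0.8 + 0.8) = 1
  (a & (a -> a)) = min(0.8, 1) = 0.8
  ~b: Łukasiewicz ¬ gives 1 − 0.6 = 0.4
  (b & ~b) = min(0.6, 0.4) = 0.4
  (b -> (b & ~b)): min(1, 1 − 0.6 + 0.4) = 0.8
  ((a & (a -> a)) & (b -> (b & ~b))) = min(0.8, 0.8) = 0.8
  (((a & (a -> a)) & (b -> (b & ~b))) -> b): min(1, 1 − 0.8 + 0.6) = 0.8
  Łukasiewicz value = 0.8
Difference: 1 − 0.8 = 0.20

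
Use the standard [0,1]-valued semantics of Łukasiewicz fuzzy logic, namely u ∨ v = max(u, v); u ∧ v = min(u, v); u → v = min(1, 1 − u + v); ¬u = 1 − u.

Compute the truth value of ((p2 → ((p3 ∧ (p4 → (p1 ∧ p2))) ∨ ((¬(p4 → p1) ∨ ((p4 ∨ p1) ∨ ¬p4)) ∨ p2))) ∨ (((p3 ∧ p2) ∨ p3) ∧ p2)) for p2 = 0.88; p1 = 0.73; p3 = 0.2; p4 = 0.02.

(p1 ∧ p2) = min(0.73, 0.88) = 0.73
(p4 → (p1 ∧ p2)): min(1, 1 − 0.02 + 0.73) = 1
(p3 ∧ (p4 → (p1 ∧ p2))) = min(0.2, 1) = 0.2
(p4 → p1): min(1, 1 − 0.02 + 0.73) = 1
¬(p4 → p1): Łukasiewicz ¬ gives 1 − 1 = 0
(p4 ∨ p1) = max(0.02, 0.73) = 0.73
¬p4: Łukasiewicz ¬ gives 1 − 0.02 = 0.98
((p4 ∨ p1) ∨ ¬p4) = max(0.73, 0.98) = 0.98
(¬(p4 → p1) ∨ ((p4 ∨ p1) ∨ ¬p4)) = max(0, 0.98) = 0.98
((¬(p4 → p1) ∨ ((p4 ∨ p1) ∨ ¬p4)) ∨ p2) = max(0.98, 0.88) = 0.98
((p3 ∧ (p4 → (p1 ∧ p2))) ∨ ((¬(p4 → p1) ∨ ((p4 ∨ p1) ∨ ¬p4)) ∨ p2)) = max(0.2, 0.98) = 0.98
(p2 → ((p3 ∧ (p4 → (p1 ∧ p2))) ∨ ((¬(p4 → p1) ∨ ((p4 ∨ p1) ∨ ¬p4)) ∨ p2))): min(1, 1 − 0.88 + 0.98) = 1
(p3 ∧ p2) = min(0.2, 0.88) = 0.2
((p3 ∧ p2) ∨ p3) = max(0.2, 0.2) = 0.2
(((p3 ∧ p2) ∨ p3) ∧ p2) = min(0.2, 0.88) = 0.2
((p2 → ((p3 ∧ (p4 → (p1 ∧ p2))) ∨ ((¬(p4 → p1) ∨ ((p4 ∨ p1) ∨ ¬p4)) ∨ p2))) ∨ (((p3 ∧ p2) ∨ p3) ∧ p2)) = max(1, 0.2) = 1

1.00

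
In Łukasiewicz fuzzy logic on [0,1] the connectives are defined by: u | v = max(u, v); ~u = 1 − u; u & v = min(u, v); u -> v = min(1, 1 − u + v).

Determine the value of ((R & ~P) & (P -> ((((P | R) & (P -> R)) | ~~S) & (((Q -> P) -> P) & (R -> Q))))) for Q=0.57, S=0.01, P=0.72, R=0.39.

0.28

~P: Łukasiewicz ¬ gives 1 − 0.72 = 0.28
(R & ~P) = min(0.39, 0.28) = 0.28
(P | R) = max(0.72, 0.39) = 0.72
(P -> R): min(1, 1 − 0.72 + 0.39) = 0.67
((P | R) & (P -> R)) = min(0.72, 0.67) = 0.67
~S: Łukasiewicz ¬ gives 1 − 0.01 = 0.99
~~S: Łukasiewicz ¬ gives 1 − 0.99 = 0.01
(((P | R) & (P -> R)) | ~~S) = max(0.67, 0.01) = 0.67
(Q -> P): min(1, 1 − 0.57 + 0.72) = 1
((Q -> P) -> P): min(1, 1 − 1 + 0.72) = 0.72
(R -> Q): min(1, 1 − 0.39 + 0.57) = 1
(((Q -> P) -> P) & (R -> Q)) = min(0.72, 1) = 0.72
((((P | R) & (P -> R)) | ~~S) & (((Q -> P) -> P) & (R -> Q))) = min(0.67, 0.72) = 0.67
(P -> ((((P | R) & (P -> R)) | ~~S) & (((Q -> P) -> P) & (R -> Q)))): min(1, 1 − 0.72 + 0.67) = 0.95
((R & ~P) & (P -> ((((P | R) & (P -> R)) | ~~S) & (((Q -> P) -> P) & (R -> Q))))) = min(0.28, 0.95) = 0.28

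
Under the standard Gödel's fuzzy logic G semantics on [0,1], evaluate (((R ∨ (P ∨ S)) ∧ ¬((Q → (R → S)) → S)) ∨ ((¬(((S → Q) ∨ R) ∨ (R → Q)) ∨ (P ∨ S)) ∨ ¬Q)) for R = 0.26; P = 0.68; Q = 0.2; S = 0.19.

0.68

(P ∨ S) = max(0.68, 0.19) = 0.68
(R ∨ (P ∨ S)) = max(0.26, 0.68) = 0.68
(R → S): 0.26 > 0.19, so result = 0.19
(Q → (R → S)): 0.2 > 0.19, so result = 0.19
((Q → (R → S)) → S): 0.19 ≤ 0.19, so result = 1
¬((Q → (R → S)) → S): Gödel ¬ of 1 = 0 (operand ≠ 0)
((R ∨ (P ∨ S)) ∧ ¬((Q → (R → S)) → S)) = min(0.68, 0) = 0
(S → Q): 0.19 ≤ 0.2, so result = 1
((S → Q) ∨ R) = max(1, 0.26) = 1
(R → Q): 0.26 > 0.2, so result = 0.2
(((S → Q) ∨ R) ∨ (R → Q)) = max(1, 0.2) = 1
¬(((S → Q) ∨ R) ∨ (R → Q)): Gödel ¬ of 1 = 0 (operand ≠ 0)
(P ∨ S) = max(0.68, 0.19) = 0.68
(¬(((S → Q) ∨ R) ∨ (R → Q)) ∨ (P ∨ S)) = max(0, 0.68) = 0.68
¬Q: Gödel ¬ of 0.2 = 0 (operand ≠ 0)
((¬(((S → Q) ∨ R) ∨ (R → Q)) ∨ (P ∨ S)) ∨ ¬Q) = max(0.68, 0) = 0.68
(((R ∨ (P ∨ S)) ∧ ¬((Q → (R → S)) → S)) ∨ ((¬(((S → Q) ∨ R) ∨ (R → Q)) ∨ (P ∨ S)) ∨ ¬Q)) = max(0, 0.68) = 0.68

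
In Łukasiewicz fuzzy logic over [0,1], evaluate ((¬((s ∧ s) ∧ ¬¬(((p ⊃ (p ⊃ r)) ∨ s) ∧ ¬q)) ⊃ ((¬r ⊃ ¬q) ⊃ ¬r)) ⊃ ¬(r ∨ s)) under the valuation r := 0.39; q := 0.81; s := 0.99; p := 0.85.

(s ∧ s) = min(0.99, 0.99) = 0.99
(p ⊃ r): min(1, 1 − 0.85 + 0.39) = 0.54
(p ⊃ (p ⊃ r)): min(1, 1 − 0.85 + 0.54) = 0.69
((p ⊃ (p ⊃ r)) ∨ s) = max(0.69, 0.99) = 0.99
¬q: Łukasiewicz ¬ gives 1 − 0.81 = 0.19
(((p ⊃ (p ⊃ r)) ∨ s) ∧ ¬q) = min(0.99, 0.19) = 0.19
¬(((p ⊃ (p ⊃ r)) ∨ s) ∧ ¬q): Łukasiewicz ¬ gives 1 − 0.19 = 0.81
¬¬(((p ⊃ (p ⊃ r)) ∨ s) ∧ ¬q): Łukasiewicz ¬ gives 1 − 0.81 = 0.19
((s ∧ s) ∧ ¬¬(((p ⊃ (p ⊃ r)) ∨ s) ∧ ¬q)) = min(0.99, 0.19) = 0.19
¬((s ∧ s) ∧ ¬¬(((p ⊃ (p ⊃ r)) ∨ s) ∧ ¬q)): Łukasiewicz ¬ gives 1 − 0.19 = 0.81
¬r: Łukasiewicz ¬ gives 1 − 0.39 = 0.61
¬q: Łukasiewicz ¬ gives 1 − 0.81 = 0.19
(¬r ⊃ ¬q): min(1, 1 − 0.61 + 0.19) = 0.58
¬r: Łukasiewicz ¬ gives 1 − 0.39 = 0.61
((¬r ⊃ ¬q) ⊃ ¬r): min(1, 1 − 0.58 + 0.61) = 1
(¬((s ∧ s) ∧ ¬¬(((p ⊃ (p ⊃ r)) ∨ s) ∧ ¬q)) ⊃ ((¬r ⊃ ¬q) ⊃ ¬r)): min(1, 1 − 0.81 + 1) = 1
(r ∨ s) = max(0.39, 0.99) = 0.99
¬(r ∨ s): Łukasiewicz ¬ gives 1 − 0.99 = 0.01
((¬((s ∧ s) ∧ ¬¬(((p ⊃ (p ⊃ r)) ∨ s) ∧ ¬q)) ⊃ ((¬r ⊃ ¬q) ⊃ ¬r)) ⊃ ¬(r ∨ s)): min(1, 1 − 1 + 0.01) = 0.01

0.01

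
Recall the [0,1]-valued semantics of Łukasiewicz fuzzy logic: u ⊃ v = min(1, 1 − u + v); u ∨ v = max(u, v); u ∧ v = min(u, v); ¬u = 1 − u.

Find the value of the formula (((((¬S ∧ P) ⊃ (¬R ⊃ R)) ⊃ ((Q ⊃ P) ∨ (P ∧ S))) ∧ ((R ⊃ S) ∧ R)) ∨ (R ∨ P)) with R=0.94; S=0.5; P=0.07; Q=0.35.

0.94

¬S: Łukasiewicz ¬ gives 1 − 0.5 = 0.5
(¬S ∧ P) = min(0.5, 0.07) = 0.07
¬R: Łukasiewicz ¬ gives 1 − 0.94 = 0.06
(¬R ⊃ R): min(1, 1 − 0.06 + 0.94) = 1
((¬S ∧ P) ⊃ (¬R ⊃ R)): min(1, 1 − 0.07 + 1) = 1
(Q ⊃ P): min(1, 1 − 0.35 + 0.07) = 0.72
(P ∧ S) = min(0.07, 0.5) = 0.07
((Q ⊃ P) ∨ (P ∧ S)) = max(0.72, 0.07) = 0.72
(((¬S ∧ P) ⊃ (¬R ⊃ R)) ⊃ ((Q ⊃ P) ∨ (P ∧ S))): min(1, 1 − 1 + 0.72) = 0.72
(R ⊃ S): min(1, 1 − 0.94 + 0.5) = 0.56
((R ⊃ S) ∧ R) = min(0.56, 0.94) = 0.56
((((¬S ∧ P) ⊃ (¬R ⊃ R)) ⊃ ((Q ⊃ P) ∨ (P ∧ S))) ∧ ((R ⊃ S) ∧ R)) = min(0.72, 0.56) = 0.56
(R ∨ P) = max(0.94, 0.07) = 0.94
(((((¬S ∧ P) ⊃ (¬R ⊃ R)) ⊃ ((Q ⊃ P) ∨ (P ∧ S))) ∧ ((R ⊃ S) ∧ R)) ∨ (R ∨ P)) = max(0.56, 0.94) = 0.94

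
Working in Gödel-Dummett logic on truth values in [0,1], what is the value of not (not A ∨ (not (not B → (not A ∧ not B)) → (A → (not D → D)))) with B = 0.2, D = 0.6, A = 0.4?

0.00

not A: Gödel ¬ of 0.4 = 0 (operand ≠ 0)
not B: Gödel ¬ of 0.2 = 0 (operand ≠ 0)
not A: Gödel ¬ of 0.4 = 0 (operand ≠ 0)
not B: Gödel ¬ of 0.2 = 0 (operand ≠ 0)
(not A ∧ not B) = min(0, 0) = 0
(not B → (not A ∧ not B)): 0 ≤ 0, so result = 1
not (not B → (not A ∧ not B)): Gödel ¬ of 1 = 0 (operand ≠ 0)
not D: Gödel ¬ of 0.6 = 0 (operand ≠ 0)
(not D → D): 0 ≤ 0.6, so result = 1
(A → (not D → D)): 0.4 ≤ 1, so result = 1
(not (not B → (not A ∧ not B)) → (A → (not D → D))): 0 ≤ 1, so result = 1
(not A ∨ (not (not B → (not A ∧ not B)) → (A → (not D → D)))) = max(0, 1) = 1
not (not A ∨ (not (not B → (not A ∧ not B)) → (A → (not D → D)))): Gödel ¬ of 1 = 0 (operand ≠ 0)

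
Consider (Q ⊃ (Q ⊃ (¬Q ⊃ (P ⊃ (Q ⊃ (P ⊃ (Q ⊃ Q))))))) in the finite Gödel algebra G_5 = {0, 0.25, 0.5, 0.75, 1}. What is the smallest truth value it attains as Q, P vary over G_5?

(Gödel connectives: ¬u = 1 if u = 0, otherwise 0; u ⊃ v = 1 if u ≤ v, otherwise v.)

1.00

Every assignment gives 1. For instance at Q = 0, P = 0:
  ¬Q: Gödel ¬ of 0 = 1 (operand is 0)
  (Q ⊃ Q): 0 ≤ 0, so result = 1
  (P ⊃ (Q ⊃ Q)): 0 ≤ 1, so result = 1
  (Q ⊃ (P ⊃ (Q ⊃ Q))): 0 ≤ 1, so result = 1
  (P ⊃ (Q ⊃ (P ⊃ (Q ⊃ Q)))): 0 ≤ 1, so result = 1
  (¬Q ⊃ (P ⊃ (Q ⊃ (P ⊃ (Q ⊃ Q))))): 1 ≤ 1, so result = 1
  (Q ⊃ (¬Q ⊃ (P ⊃ (Q ⊃ (P ⊃ (Q ⊃ Q)))))): 0 ≤ 1, so result = 1
  (Q ⊃ (Q ⊃ (¬Q ⊃ (P ⊃ (Q ⊃ (P ⊃ (Q ⊃ Q))))))): 0 ≤ 1, so result = 1
All 25 assignments give value 1 — the formula is a G_5-tautology.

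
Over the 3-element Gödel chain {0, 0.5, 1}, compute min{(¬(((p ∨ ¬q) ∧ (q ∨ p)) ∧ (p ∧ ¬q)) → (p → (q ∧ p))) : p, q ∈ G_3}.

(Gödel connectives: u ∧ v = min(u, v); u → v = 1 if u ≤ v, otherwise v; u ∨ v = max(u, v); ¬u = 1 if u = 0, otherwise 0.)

0.50

The minimum is attained at p = 1, q = 0.5:
  ¬q: Gödel ¬ of 0.5 = 0 (operand ≠ 0)
  (p ∨ ¬q) = max(1, 0) = 1
  (q ∨ p) = max(0.5, 1) = 1
  ((p ∨ ¬q) ∧ (q ∨ p)) = min(1, 1) = 1
  ¬q: Gödel ¬ of 0.5 = 0 (operand ≠ 0)
  (p ∧ ¬q) = min(1, 0) = 0
  (((p ∨ ¬q) ∧ (q ∨ p)) ∧ (p ∧ ¬q)) = min(1, 0) = 0
  ¬(((p ∨ ¬q) ∧ (q ∨ p)) ∧ (p ∧ ¬q)): Gödel ¬ of 0 = 1 (operand is 0)
  (q ∧ p) = min(0.5, 1) = 0.5
  (p → (q ∧ p)): 1 > 0.5, so result = 0.5
  (¬(((p ∨ ¬q) ∧ (q ∨ p)) ∧ (p ∧ ¬q)) → (p → (q ∧ p))): 1 > 0.5, so result = 0.5
Checking all 9 assignments confirms none give a value below 0.50.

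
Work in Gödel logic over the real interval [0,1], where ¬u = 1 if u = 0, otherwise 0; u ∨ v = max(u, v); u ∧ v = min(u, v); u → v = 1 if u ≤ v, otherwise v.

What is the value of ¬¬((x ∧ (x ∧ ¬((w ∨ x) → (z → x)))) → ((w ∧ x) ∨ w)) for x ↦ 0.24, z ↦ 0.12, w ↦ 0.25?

1.00

(w ∨ x) = max(0.25, 0.24) = 0.25
(z → x): 0.12 ≤ 0.24, so result = 1
((w ∨ x) → (z → x)): 0.25 ≤ 1, so result = 1
¬((w ∨ x) → (z → x)): Gödel ¬ of 1 = 0 (operand ≠ 0)
(x ∧ ¬((w ∨ x) → (z → x))) = min(0.24, 0) = 0
(x ∧ (x ∧ ¬((w ∨ x) → (z → x)))) = min(0.24, 0) = 0
(w ∧ x) = min(0.25, 0.24) = 0.24
((w ∧ x) ∨ w) = max(0.24, 0.25) = 0.25
((x ∧ (x ∧ ¬((w ∨ x) → (z → x)))) → ((w ∧ x) ∨ w)): 0 ≤ 0.25, so result = 1
¬((x ∧ (x ∧ ¬((w ∨ x) → (z → x)))) → ((w ∧ x) ∨ w)): Gödel ¬ of 1 = 0 (operand ≠ 0)
¬¬((x ∧ (x ∧ ¬((w ∨ x) → (z → x)))) → ((w ∧ x) ∨ w)): Gödel ¬ of 0 = 1 (operand is 0)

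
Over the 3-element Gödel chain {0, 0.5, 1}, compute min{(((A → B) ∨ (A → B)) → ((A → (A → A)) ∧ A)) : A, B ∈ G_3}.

The minimum is attained at A = 0, B = 0:
  (A → B): 0 ≤ 0, so result = 1
  (A → B): 0 ≤ 0, so result = 1
  ((A → B) ∨ (A → B)) = max(1, 1) = 1
  (A → A): 0 ≤ 0, so result = 1
  (A → (A → A)): 0 ≤ 1, so result = 1
  ((A → (A → A)) ∧ A) = min(1, 0) = 0
  (((A → B) ∨ (A → B)) → ((A → (A → A)) ∧ A)): 1 > 0, so result = 0
Checking all 9 assignments confirms none give a value below 0.00.

0.00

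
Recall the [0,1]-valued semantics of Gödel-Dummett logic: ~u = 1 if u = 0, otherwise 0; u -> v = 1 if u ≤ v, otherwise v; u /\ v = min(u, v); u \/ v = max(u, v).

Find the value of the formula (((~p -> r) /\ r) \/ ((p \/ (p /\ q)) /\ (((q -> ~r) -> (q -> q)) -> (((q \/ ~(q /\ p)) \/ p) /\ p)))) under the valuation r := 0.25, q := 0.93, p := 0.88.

0.88

~p: Gödel ¬ of 0.88 = 0 (operand ≠ 0)
(~p -> r): 0 ≤ 0.25, so result = 1
((~p -> r) /\ r) = min(1, 0.25) = 0.25
(p /\ q) = min(0.88, 0.93) = 0.88
(p \/ (p /\ q)) = max(0.88, 0.88) = 0.88
~r: Gödel ¬ of 0.25 = 0 (operand ≠ 0)
(q -> ~r): 0.93 > 0, so result = 0
(q -> q): 0.93 ≤ 0.93, so result = 1
((q -> ~r) -> (q -> q)): 0 ≤ 1, so result = 1
(q /\ p) = min(0.93, 0.88) = 0.88
~(q /\ p): Gödel ¬ of 0.88 = 0 (operand ≠ 0)
(q \/ ~(q /\ p)) = max(0.93, 0) = 0.93
((q \/ ~(q /\ p)) \/ p) = max(0.93, 0.88) = 0.93
(((q \/ ~(q /\ p)) \/ p) /\ p) = min(0.93, 0.88) = 0.88
(((q -> ~r) -> (q -> q)) -> (((q \/ ~(q /\ p)) \/ p) /\ p)): 1 > 0.88, so result = 0.88
((p \/ (p /\ q)) /\ (((q -> ~r) -> (q -> q)) -> (((q \/ ~(q /\ p)) \/ p) /\ p))) = min(0.88, 0.88) = 0.88
(((~p -> r) /\ r) \/ ((p \/ (p /\ q)) /\ (((q -> ~r) -> (q -> q)) -> (((q \/ ~(q /\ p)) \/ p) /\ p)))) = max(0.25, 0.88) = 0.88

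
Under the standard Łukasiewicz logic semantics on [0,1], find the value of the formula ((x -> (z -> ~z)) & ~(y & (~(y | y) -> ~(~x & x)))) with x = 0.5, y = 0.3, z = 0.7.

~z: Łukasiewicz ¬ gives 1 − 0.7 = 0.3
(z -> ~z): min(1, 1 − 0.7 + 0.3) = 0.6
(x -> (z -> ~z)): min(1, 1 − 0.5 + 0.6) = 1
(y | y) = max(0.3, 0.3) = 0.3
~(y | y): Łukasiewicz ¬ gives 1 − 0.3 = 0.7
~x: Łukasiewicz ¬ gives 1 − 0.5 = 0.5
(~x & x) = min(0.5, 0.5) = 0.5
~(~x & x): Łukasiewicz ¬ gives 1 − 0.5 = 0.5
(~(y | y) -> ~(~x & x)): min(1, 1 − 0.7 + 0.5) = 0.8
(y & (~(y | y) -> ~(~x & x))) = min(0.3, 0.8) = 0.3
~(y & (~(y | y) -> ~(~x & x))): Łukasiewicz ¬ gives 1 − 0.3 = 0.7
((x -> (z -> ~z)) & ~(y & (~(y | y) -> ~(~x & x)))) = min(1, 0.7) = 0.7

0.70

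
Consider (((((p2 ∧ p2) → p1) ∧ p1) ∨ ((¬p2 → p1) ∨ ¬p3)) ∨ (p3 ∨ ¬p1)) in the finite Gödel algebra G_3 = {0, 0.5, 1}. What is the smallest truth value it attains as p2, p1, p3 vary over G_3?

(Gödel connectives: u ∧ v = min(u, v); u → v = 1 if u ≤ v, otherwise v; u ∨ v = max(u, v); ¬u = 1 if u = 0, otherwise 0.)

0.50

The minimum is attained at p2 = 0, p1 = 0.5, p3 = 0.5:
  (p2 ∧ p2) = min(0, 0) = 0
  ((p2 ∧ p2) → p1): 0 ≤ 0.5, so result = 1
  (((p2 ∧ p2) → p1) ∧ p1) = min(1, 0.5) = 0.5
  ¬p2: Gödel ¬ of 0 = 1 (operand is 0)
  (¬p2 → p1): 1 > 0.5, so result = 0.5
  ¬p3: Gödel ¬ of 0.5 = 0 (operand ≠ 0)
  ((¬p2 → p1) ∨ ¬p3) = max(0.5, 0) = 0.5
  ((((p2 ∧ p2) → p1) ∧ p1) ∨ ((¬p2 → p1) ∨ ¬p3)) = max(0.5, 0.5) = 0.5
  ¬p1: Gödel ¬ of 0.5 = 0 (operand ≠ 0)
  (p3 ∨ ¬p1) = max(0.5, 0) = 0.5
  (((((p2 ∧ p2) → p1) ∧ p1) ∨ ((¬p2 → p1) ∨ ¬p3)) ∨ (p3 ∨ ¬p1)) = max(0.5, 0.5) = 0.5
Checking all 27 assignments confirms none give a value below 0.50.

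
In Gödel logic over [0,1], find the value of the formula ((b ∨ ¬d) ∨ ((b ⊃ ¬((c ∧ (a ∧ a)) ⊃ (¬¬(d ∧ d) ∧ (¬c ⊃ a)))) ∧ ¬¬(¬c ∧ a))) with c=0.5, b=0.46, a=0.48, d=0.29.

¬d: Gödel ¬ of 0.29 = 0 (operand ≠ 0)
(b ∨ ¬d) = max(0.46, 0) = 0.46
(a ∧ a) = min(0.48, 0.48) = 0.48
(c ∧ (a ∧ a)) = min(0.5, 0.48) = 0.48
(d ∧ d) = min(0.29, 0.29) = 0.29
¬(d ∧ d): Gödel ¬ of 0.29 = 0 (operand ≠ 0)
¬¬(d ∧ d): Gödel ¬ of 0 = 1 (operand is 0)
¬c: Gödel ¬ of 0.5 = 0 (operand ≠ 0)
(¬c ⊃ a): 0 ≤ 0.48, so result = 1
(¬¬(d ∧ d) ∧ (¬c ⊃ a)) = min(1, 1) = 1
((c ∧ (a ∧ a)) ⊃ (¬¬(d ∧ d) ∧ (¬c ⊃ a))): 0.48 ≤ 1, so result = 1
¬((c ∧ (a ∧ a)) ⊃ (¬¬(d ∧ d) ∧ (¬c ⊃ a))): Gödel ¬ of 1 = 0 (operand ≠ 0)
(b ⊃ ¬((c ∧ (a ∧ a)) ⊃ (¬¬(d ∧ d) ∧ (¬c ⊃ a)))): 0.46 > 0, so result = 0
¬c: Gödel ¬ of 0.5 = 0 (operand ≠ 0)
(¬c ∧ a) = min(0, 0.48) = 0
¬(¬c ∧ a): Gödel ¬ of 0 = 1 (operand is 0)
¬¬(¬c ∧ a): Gödel ¬ of 1 = 0 (operand ≠ 0)
((b ⊃ ¬((c ∧ (a ∧ a)) ⊃ (¬¬(d ∧ d) ∧ (¬c ⊃ a)))) ∧ ¬¬(¬c ∧ a)) = min(0, 0) = 0
((b ∨ ¬d) ∨ ((b ⊃ ¬((c ∧ (a ∧ a)) ⊃ (¬¬(d ∧ d) ∧ (¬c ⊃ a)))) ∧ ¬¬(¬c ∧ a))) = max(0.46, 0) = 0.46

0.46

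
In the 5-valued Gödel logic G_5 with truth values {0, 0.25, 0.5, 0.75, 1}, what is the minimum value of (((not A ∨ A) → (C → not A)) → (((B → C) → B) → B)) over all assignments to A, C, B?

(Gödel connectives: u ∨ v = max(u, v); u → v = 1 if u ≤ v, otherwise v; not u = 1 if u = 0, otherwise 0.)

0.25

The minimum is attained at A = 0, C = 0, B = 0.25:
  not A: Gödel ¬ of 0 = 1 (operand is 0)
  (not A ∨ A) = max(1, 0) = 1
  not A: Gödel ¬ of 0 = 1 (operand is 0)
  (C → not A): 0 ≤ 1, so result = 1
  ((not A ∨ A) → (C → not A)): 1 ≤ 1, so result = 1
  (B → C): 0.25 > 0, so result = 0
  ((B → C) → B): 0 ≤ 0.25, so result = 1
  (((B → C) → B) → B): 1 > 0.25, so result = 0.25
  (((not A ∨ A) → (C → not A)) → (((B → C) → B) → B)): 1 > 0.25, so result = 0.25
Checking all 125 assignments confirms none give a value below 0.25.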